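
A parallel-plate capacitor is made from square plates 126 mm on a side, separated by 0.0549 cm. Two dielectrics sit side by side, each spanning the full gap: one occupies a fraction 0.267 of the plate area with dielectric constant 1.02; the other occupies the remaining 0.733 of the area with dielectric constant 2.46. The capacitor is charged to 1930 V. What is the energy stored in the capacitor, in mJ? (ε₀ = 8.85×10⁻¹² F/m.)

A = (126 mm)² = 1.59×10⁻² m².
Side-by-side slabs ⇒ two capacitors in parallel, each spanning the full gap.
C₁ = κ₁ε₀A₁/d = 1.02 × 8.85×10⁻¹² × 4.24×10⁻³ / 5.49×10⁻⁴ = 6.97×10⁻¹¹ F.
C₂ = κ₂ε₀A₂/d = 2.46 × 8.85×10⁻¹² × 1.16×10⁻² / 5.49×10⁻⁴ = 4.61×10⁻¹⁰ F.
C = C₁ + C₂ = 5.31×10⁻¹⁰ F.
U = ½CV² = ½ × 5.31×10⁻¹⁰ × (1930)² = 9.89×10⁻⁴ J.

0.989 mJ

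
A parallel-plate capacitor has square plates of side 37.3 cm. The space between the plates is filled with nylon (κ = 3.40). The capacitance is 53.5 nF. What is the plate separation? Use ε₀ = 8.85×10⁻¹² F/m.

d ≈ 78.3 μm

A = (37.3 cm)² = 0.139 m².
d = κε₀A/C = 3.40 × 8.85×10⁻¹² × 0.139 / 5.35×10⁻⁸ = 7.83×10⁻⁵ m.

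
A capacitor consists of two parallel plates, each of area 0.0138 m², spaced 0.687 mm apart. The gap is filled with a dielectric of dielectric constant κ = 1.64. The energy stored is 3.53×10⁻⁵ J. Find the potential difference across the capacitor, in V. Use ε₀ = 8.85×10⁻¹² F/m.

V ≈ 492 V

C = κε₀A/d = 1.64 × 8.85×10⁻¹² × 1.38×10⁻² / 6.87×10⁻⁴ = 2.92×10⁻¹⁰ F.
V = √(2U/C) = √(2 × 3.53×10⁻⁵ / 2.92×10⁻¹⁰) = 4.92×10² V.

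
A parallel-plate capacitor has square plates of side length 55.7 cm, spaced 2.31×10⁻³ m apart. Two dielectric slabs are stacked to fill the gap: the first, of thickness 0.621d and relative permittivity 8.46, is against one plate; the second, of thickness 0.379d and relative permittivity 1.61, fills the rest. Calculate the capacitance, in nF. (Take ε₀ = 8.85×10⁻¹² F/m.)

C ≈ 3.85 nF

A = (55.7 cm)² = 0.310 m².
Stacked slabs ⇒ two capacitors in series, each with the full plate area.
C₁ = κ₁ε₀A/d₁ = 8.46 × 8.85×10⁻¹² × 0.310 / 1.43×10⁻³ = 1.62×10⁻⁸ F.
C₂ = κ₂ε₀A/d₂ = 1.61 × 8.85×10⁻¹² × 0.310 / 8.75×10⁻⁴ = 5.05×10⁻⁹ F.
C = (1/C₁ + 1/C₂)⁻¹ = 3.85×10⁻⁹ F.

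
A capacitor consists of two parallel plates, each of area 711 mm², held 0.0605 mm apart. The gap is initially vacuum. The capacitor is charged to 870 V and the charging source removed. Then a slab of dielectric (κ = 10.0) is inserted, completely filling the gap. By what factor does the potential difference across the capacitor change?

V₂/V₁ ≈ 0.100

Isolated ⇒ Q is held fixed.
C₂ = 10.0 C₁ and V = Q/C, so V₂/V₁ = C₁/C₂ = 0.100.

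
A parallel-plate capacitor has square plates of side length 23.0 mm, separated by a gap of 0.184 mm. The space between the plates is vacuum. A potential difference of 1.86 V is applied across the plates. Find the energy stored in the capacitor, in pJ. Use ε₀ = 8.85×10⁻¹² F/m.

44.0 pJ

A = (23.0 mm)² = 5.29×10⁻⁴ m².
C = ε₀A/d = 8.85×10⁻¹² × 5.29×10⁻⁴ / 1.84×10⁻⁴ = 2.54×10⁻¹¹ F.
U = ½CV² = ½ × 2.54×10⁻¹¹ × (1.86)² = 4.40×10⁻¹¹ J.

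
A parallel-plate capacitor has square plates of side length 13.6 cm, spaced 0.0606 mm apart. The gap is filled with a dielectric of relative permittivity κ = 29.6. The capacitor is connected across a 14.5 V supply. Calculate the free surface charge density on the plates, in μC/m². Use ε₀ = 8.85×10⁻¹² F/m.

62.7 μC/m²

A = (13.6 cm)² = 1.85×10⁻² m².
C = κε₀A/d = 29.6 × 8.85×10⁻¹² × 1.85×10⁻² / 6.06×10⁻⁵ = 8.00×10⁻⁸ F.
σ = Q/A = CV/A = 8.00×10⁻⁸ × 14.5 / 1.85×10⁻² = 6.27×10⁻⁵ C/m².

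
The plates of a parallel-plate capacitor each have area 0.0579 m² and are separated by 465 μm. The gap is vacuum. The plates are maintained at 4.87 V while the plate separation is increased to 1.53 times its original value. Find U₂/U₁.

0.654

Battery connected ⇒ V is held fixed.
C₂ = 0.654 C₁ and U = ½CV², so U₂/U₁ = C₂/C₁ = 0.654.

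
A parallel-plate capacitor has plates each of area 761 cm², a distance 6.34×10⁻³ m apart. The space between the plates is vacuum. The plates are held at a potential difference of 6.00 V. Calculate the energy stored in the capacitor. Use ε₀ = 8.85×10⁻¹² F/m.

A = 761 cm² = 7.61×10⁻² m².
C = ε₀A/d = 8.85×10⁻¹² × 7.61×10⁻² / 6.34×10⁻³ = 1.06×10⁻¹⁰ F.
U = ½CV² = ½ × 1.06×10⁻¹⁰ × (6.00)² = 1.91×10⁻⁹ J.

1.91 nJ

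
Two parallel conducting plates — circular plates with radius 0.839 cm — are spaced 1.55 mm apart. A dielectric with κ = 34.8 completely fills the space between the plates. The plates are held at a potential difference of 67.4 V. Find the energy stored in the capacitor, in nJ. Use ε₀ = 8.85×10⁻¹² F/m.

A = π(0.839 cm)² = 2.21×10⁻⁴ m².
C = κε₀A/d = 34.8 × 8.85×10⁻¹² × 2.21×10⁻⁴ / 1.55×10⁻³ = 4.39×10⁻¹¹ F.
U = ½CV² = ½ × 4.39×10⁻¹¹ × (67.4)² = 9.98×10⁻⁸ J.

U ≈ 99.8 nJ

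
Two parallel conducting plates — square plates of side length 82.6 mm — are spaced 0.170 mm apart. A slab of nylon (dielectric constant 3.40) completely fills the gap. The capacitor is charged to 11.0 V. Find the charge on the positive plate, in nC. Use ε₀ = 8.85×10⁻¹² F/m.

Q ≈ 13.3 nC

A = (82.6 mm)² = 6.82×10⁻³ m².
C = κε₀A/d = 3.40 × 8.85×10⁻¹² × 6.82×10⁻³ / 1.70×10⁻⁴ = 1.21×10⁻⁹ F.
Q = CV = 1.21×10⁻⁹ × 11.0 = 1.33×10⁻⁸ C.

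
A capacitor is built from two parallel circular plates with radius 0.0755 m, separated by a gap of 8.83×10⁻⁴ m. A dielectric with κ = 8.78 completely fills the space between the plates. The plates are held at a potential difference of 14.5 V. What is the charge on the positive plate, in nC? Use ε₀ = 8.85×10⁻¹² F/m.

Q ≈ 22.9 nC

A = π(0.0755 m)² = 1.79×10⁻² m².
C = κε₀A/d = 8.78 × 8.85×10⁻¹² × 1.79×10⁻² / 8.83×10⁻⁴ = 1.58×10⁻⁹ F.
Q = CV = 1.58×10⁻⁹ × 14.5 = 2.29×10⁻⁸ C.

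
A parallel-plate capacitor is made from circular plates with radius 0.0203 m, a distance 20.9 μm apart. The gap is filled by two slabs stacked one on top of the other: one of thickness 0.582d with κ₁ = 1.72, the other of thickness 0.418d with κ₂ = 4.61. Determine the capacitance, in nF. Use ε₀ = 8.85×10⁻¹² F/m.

C ≈ 1.28 nF

A = π(0.0203 m)² = 1.29×10⁻³ m².
Stacked slabs ⇒ two capacitors in series, each with the full plate area.
C₁ = κ₁ε₀A/d₁ = 1.72 × 8.85×10⁻¹² × 1.29×10⁻³ / 1.22×10⁻⁵ = 1.62×10⁻⁹ F.
C₂ = κ₂ε₀A/d₂ = 4.61 × 8.85×10⁻¹² × 1.29×10⁻³ / 8.74×10⁻⁶ = 6.05×10⁻⁹ F.
C = (1/C₁ + 1/C₂)⁻¹ = 1.28×10⁻⁹ F.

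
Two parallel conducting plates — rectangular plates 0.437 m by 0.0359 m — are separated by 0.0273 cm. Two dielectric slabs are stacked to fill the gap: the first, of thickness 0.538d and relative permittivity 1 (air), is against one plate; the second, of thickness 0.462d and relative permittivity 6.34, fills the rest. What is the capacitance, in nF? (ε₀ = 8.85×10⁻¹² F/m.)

A = 0.437 × 0.0359 m² = 1.57×10⁻² m².
Stacked slabs ⇒ two capacitors in series, each with the full plate area.
C₁ = κ₁ε₀A/d₁ = 1.00 × 8.85×10⁻¹² × 1.57×10⁻² / 1.47×10⁻⁴ = 9.45×10⁻¹⁰ F.
C₂ = κ₂ε₀A/d₂ = 6.34 × 8.85×10⁻¹² × 1.57×10⁻² / 1.26×10⁻⁴ = 6.98×10⁻⁹ F.
C = (1/C₁ + 1/C₂)⁻¹ = 8.33×10⁻¹⁰ F.

C ≈ 0.833 nF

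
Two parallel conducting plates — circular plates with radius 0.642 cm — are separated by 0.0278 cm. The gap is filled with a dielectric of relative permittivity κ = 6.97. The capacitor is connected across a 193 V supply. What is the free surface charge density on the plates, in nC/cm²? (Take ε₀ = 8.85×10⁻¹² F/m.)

A = π(0.642 cm)² = 1.29×10⁻⁴ m².
C = κε₀A/d = 6.97 × 8.85×10⁻¹² × 1.29×10⁻⁴ / 2.78×10⁻⁴ = 2.87×10⁻¹¹ F.
σ = Q/A = CV/A = 2.87×10⁻¹¹ × 193 / 1.29×10⁻⁴ = 4.28×10⁻⁵ C/m².

σ ≈ 4.28 nC/cm²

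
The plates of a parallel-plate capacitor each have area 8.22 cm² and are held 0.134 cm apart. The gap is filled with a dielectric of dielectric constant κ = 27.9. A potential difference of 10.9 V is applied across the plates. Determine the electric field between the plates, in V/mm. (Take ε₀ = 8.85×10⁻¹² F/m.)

8.13 V/mm

E = V/d = 10.9 / 1.34×10⁻³ = 8.13×10³ V/m.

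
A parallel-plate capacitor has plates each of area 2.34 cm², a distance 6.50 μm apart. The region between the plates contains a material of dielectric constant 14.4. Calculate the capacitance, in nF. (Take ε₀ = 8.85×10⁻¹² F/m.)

4.59 nF

A = 2.34 cm² = 2.34×10⁻⁴ m².
C = κε₀A/d = 14.4 × 8.85×10⁻¹² × 2.34×10⁻⁴ / 6.50×10⁻⁶ = 4.59×10⁻⁹ F.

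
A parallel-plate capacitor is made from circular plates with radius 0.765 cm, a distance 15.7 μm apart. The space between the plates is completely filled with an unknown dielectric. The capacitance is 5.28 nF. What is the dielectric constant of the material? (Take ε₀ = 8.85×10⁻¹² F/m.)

50.9

A = π(0.765 cm)² = 1.84×10⁻⁴ m².
κ = Cd/(ε₀A) = 5.28×10⁻⁹ × 1.57×10⁻⁵ / (8.85×10⁻¹² × 1.84×10⁻⁴) = 50.9.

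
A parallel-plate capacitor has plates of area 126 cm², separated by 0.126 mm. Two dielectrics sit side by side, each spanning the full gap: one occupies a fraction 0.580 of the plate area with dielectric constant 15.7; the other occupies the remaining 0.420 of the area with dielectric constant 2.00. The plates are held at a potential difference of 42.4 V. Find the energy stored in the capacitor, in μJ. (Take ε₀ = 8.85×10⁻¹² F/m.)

U ≈ 7.91 μJ

A = 126 cm² = 1.26×10⁻² m².
Side-by-side slabs ⇒ two capacitors in parallel, each spanning the full gap.
C₁ = κ₁ε₀A₁/d = 15.7 × 8.85×10⁻¹² × 7.31×10⁻³ / 1.26×10⁻⁴ = 8.06×10⁻⁹ F.
C₂ = κ₂ε₀A₂/d = 2.00 × 8.85×10⁻¹² × 5.29×10⁻³ / 1.26×10⁻⁴ = 7.43×10⁻¹⁰ F.
C = C₁ + C₂ = 8.80×10⁻⁹ F.
U = ½CV² = ½ × 8.80×10⁻⁹ × (42.4)² = 7.91×10⁻⁶ J.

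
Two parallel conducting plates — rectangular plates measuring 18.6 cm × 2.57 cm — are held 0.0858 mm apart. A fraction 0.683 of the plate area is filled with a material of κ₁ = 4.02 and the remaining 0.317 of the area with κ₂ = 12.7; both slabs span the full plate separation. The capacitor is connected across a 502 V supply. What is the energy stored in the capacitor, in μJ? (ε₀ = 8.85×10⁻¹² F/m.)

U ≈ 421 μJ

A = 18.6 × 2.57 cm² = 4.78×10⁻³ m².
Side-by-side slabs ⇒ two capacitors in parallel, each spanning the full gap.
C₁ = κ₁ε₀A₁/d = 4.02 × 8.85×10⁻¹² × 3.26×10⁻³ / 8.58×10⁻⁵ = 1.35×10⁻⁹ F.
C₂ = κ₂ε₀A₂/d = 12.7 × 8.85×10⁻¹² × 1.52×10⁻³ / 8.58×10⁻⁵ = 1.99×10⁻⁹ F.
C = C₁ + C₂ = 3.34×10⁻⁹ F.
U = ½CV² = ½ × 3.34×10⁻⁹ × (502)² = 4.21×10⁻⁴ J.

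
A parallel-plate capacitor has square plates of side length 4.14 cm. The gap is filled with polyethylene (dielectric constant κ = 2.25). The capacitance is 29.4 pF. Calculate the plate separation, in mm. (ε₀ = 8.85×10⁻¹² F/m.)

A = (4.14 cm)² = 1.71×10⁻³ m².
d = κε₀A/C = 2.25 × 8.85×10⁻¹² × 1.71×10⁻³ / 2.94×10⁻¹¹ = 1.16×10⁻³ m.

d ≈ 1.16 mm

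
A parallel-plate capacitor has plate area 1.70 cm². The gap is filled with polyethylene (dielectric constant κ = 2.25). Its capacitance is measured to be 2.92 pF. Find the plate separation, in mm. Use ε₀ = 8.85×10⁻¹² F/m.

1.16 mm

A = 1.70 cm² = 1.70×10⁻⁴ m².
d = κε₀A/C = 2.25 × 8.85×10⁻¹² × 1.70×10⁻⁴ / 2.92×10⁻¹² = 1.16×10⁻³ m.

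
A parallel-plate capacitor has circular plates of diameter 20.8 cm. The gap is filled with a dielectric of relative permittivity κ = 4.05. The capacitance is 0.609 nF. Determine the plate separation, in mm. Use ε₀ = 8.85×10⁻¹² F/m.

A = π(20.8/2 cm)² = 3.40×10⁻² m².
d = κε₀A/C = 4.05 × 8.85×10⁻¹² × 3.40×10⁻² / 6.09×10⁻¹⁰ = 2.00×10⁻³ m.

d ≈ 2.00 mm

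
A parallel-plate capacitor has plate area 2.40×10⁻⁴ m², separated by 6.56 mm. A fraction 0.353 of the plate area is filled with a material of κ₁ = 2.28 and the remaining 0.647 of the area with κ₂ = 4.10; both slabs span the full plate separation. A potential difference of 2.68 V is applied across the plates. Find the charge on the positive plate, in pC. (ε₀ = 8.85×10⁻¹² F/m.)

Side-by-side slabs ⇒ two capacitors in parallel, each spanning the full gap.
C₁ = κ₁ε₀A₁/d = 2.28 × 8.85×10⁻¹² × 8.47×10⁻⁵ / 6.56×10⁻³ = 2.61×10⁻¹³ F.
C₂ = κ₂ε₀A₂/d = 4.10 × 8.85×10⁻¹² × 1.55×10⁻⁴ / 6.56×10⁻³ = 8.59×10⁻¹³ F.
C = C₁ + C₂ = 1.12×10⁻¹² F.
Q = CV = 1.12×10⁻¹² × 2.68 = 3.00×10⁻¹² C.

3.00 pC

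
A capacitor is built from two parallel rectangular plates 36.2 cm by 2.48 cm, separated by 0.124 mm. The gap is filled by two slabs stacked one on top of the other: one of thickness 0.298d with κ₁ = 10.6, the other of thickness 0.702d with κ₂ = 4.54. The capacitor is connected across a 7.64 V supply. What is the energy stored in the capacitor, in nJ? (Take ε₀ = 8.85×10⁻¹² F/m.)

A = 36.2 × 2.48 cm² = 8.98×10⁻³ m².
Stacked slabs ⇒ two capacitors in series, each with the full plate area.
C₁ = κ₁ε₀A/d₁ = 10.6 × 8.85×10⁻¹² × 8.98×10⁻³ / 3.70×10⁻⁵ = 2.28×10⁻⁸ F.
C₂ = κ₂ε₀A/d₂ = 4.54 × 8.85×10⁻¹² × 8.98×10⁻³ / 8.70×10⁻⁵ = 4.14×10⁻⁹ F.
C = (1/C₁ + 1/C₂)⁻¹ = 3.51×10⁻⁹ F.
U = ½CV² = ½ × 3.51×10⁻⁹ × (7.64)² = 1.02×10⁻⁷ J.

U ≈ 102 nJ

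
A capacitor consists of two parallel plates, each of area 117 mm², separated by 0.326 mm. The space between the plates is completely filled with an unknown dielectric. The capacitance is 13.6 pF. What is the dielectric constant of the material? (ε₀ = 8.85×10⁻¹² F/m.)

A = 117 mm² = 1.17×10⁻⁴ m².
κ = Cd/(ε₀A) = 1.36×10⁻¹¹ × 3.26×10⁻⁴ / (8.85×10⁻¹² × 1.17×10⁻⁴) = 4.28.

4.28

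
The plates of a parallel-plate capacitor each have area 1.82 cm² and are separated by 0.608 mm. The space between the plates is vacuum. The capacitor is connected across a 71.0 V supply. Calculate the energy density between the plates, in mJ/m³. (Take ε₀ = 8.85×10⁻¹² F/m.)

E = V/d = 71.0 / 6.08×10⁻⁴ = 1.17×10⁵ V/m.
u = ½ε₀E² = ½ × 8.85×10⁻¹² × (1.17×10⁵)² = 6.03×10⁻² J/m³.

u ≈ 60.3 mJ/m³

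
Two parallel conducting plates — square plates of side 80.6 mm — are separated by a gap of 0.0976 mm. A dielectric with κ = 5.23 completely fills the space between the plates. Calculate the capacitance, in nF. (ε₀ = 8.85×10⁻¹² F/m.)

C ≈ 3.08 nF

A = (80.6 mm)² = 6.50×10⁻³ m².
C = κε₀A/d = 5.23 × 8.85×10⁻¹² × 6.50×10⁻³ / 9.76×10⁻⁵ = 3.08×10⁻⁹ F.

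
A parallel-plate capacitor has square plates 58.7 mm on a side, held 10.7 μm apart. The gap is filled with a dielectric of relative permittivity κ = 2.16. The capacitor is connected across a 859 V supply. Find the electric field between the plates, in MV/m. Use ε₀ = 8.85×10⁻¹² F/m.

E = V/d = 859 / 1.07×10⁻⁵ = 8.03×10⁷ V/m.

E ≈ 80.3 MV/m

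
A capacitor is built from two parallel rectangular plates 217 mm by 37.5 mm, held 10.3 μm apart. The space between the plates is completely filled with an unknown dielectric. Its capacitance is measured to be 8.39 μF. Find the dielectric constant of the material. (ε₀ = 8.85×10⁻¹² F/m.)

A = 217 × 37.5 mm² = 8.14×10⁻³ m².
κ = Cd/(ε₀A) = 8.39×10⁻⁶ × 1.03×10⁻⁵ / (8.85×10⁻¹² × 8.14×10⁻³) = 1200.

κ ≈ 1200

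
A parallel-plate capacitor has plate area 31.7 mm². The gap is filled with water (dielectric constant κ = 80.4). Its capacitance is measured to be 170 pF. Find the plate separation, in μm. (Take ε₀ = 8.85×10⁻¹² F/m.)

A = 31.7 mm² = 3.17×10⁻⁵ m².
d = κε₀A/C = 80.4 × 8.85×10⁻¹² × 3.17×10⁻⁵ / 1.70×10⁻¹⁰ = 1.33×10⁻⁴ m.

d ≈ 133 μm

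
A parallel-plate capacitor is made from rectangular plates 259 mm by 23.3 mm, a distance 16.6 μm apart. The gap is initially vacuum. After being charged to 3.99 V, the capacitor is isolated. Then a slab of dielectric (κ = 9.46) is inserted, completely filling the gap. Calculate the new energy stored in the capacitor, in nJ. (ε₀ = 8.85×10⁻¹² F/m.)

A = 259 × 23.3 mm² = 6.03×10⁻³ m².
Initially C₁ = ε₀A/d = 8.85×10⁻¹² × 6.03×10⁻³ / 1.66×10⁻⁵ = 3.22×10⁻⁹ F.
U₁ = 2.56×10⁻⁸ J.
Isolated ⇒ Q is held fixed. C₂ = 9.46 C₁ and U = Q²/(2C), so U₂/U₁ = C₁/C₂ = 0.106.
U₂ = 0.106 × 2.56×10⁻⁸ = 2.71×10⁻⁹ J.

U ≈ 2.71 nJ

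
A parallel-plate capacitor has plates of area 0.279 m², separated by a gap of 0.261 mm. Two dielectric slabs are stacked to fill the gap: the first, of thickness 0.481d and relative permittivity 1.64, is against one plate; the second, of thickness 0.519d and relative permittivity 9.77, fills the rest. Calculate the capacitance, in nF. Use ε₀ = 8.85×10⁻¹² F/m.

27.3 nF

Stacked slabs ⇒ two capacitors in series, each with the full plate area.
C₁ = κ₁ε₀A/d₁ = 1.64 × 8.85×10⁻¹² × 0.279 / 1.26×10⁻⁴ = 3.23×10⁻⁸ F.
C₂ = κ₂ε₀A/d₂ = 9.77 × 8.85×10⁻¹² × 0.279 / 1.35×10⁻⁴ = 1.78×10⁻⁷ F.
C = (1/C₁ + 1/C₂)⁻¹ = 2.73×10⁻⁸ F.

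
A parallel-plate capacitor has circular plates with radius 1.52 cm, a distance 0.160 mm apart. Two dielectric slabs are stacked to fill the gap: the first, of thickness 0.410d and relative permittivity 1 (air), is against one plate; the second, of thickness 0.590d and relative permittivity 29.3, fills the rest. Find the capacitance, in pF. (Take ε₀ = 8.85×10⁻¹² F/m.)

C ≈ 93.3 pF

A = π(1.52 cm)² = 7.26×10⁻⁴ m².
Stacked slabs ⇒ two capacitors in series, each with the full plate area.
C₁ = κ₁ε₀A/d₁ = 1.00 × 8.85×10⁻¹² × 7.26×10⁻⁴ / 6.56×10⁻⁵ = 9.79×10⁻¹¹ F.
C₂ = κ₂ε₀A/d₂ = 29.3 × 8.85×10⁻¹² × 7.26×10⁻⁴ / 9.44×10⁻⁵ = 1.99×10⁻⁹ F.
C = (1/C₁ + 1/C₂)⁻¹ = 9.33×10⁻¹¹ F.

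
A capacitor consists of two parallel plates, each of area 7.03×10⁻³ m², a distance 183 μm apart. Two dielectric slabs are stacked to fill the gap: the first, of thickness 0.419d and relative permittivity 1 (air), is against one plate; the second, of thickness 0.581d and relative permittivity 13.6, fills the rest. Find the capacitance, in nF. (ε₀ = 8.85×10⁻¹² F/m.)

C ≈ 0.736 nF

Stacked slabs ⇒ two capacitors in series, each with the full plate area.
C₁ = κ₁ε₀A/d₁ = 1.00 × 8.85×10⁻¹² × 7.03×10⁻³ / 7.67×10⁻⁵ = 8.11×10⁻¹⁰ F.
C₂ = κ₂ε₀A/d₂ = 13.6 × 8.85×10⁻¹² × 7.03×10⁻³ / 1.06×10⁻⁴ = 7.96×10⁻⁹ F.
C = (1/C₁ + 1/C₂)⁻¹ = 7.36×10⁻¹⁰ F.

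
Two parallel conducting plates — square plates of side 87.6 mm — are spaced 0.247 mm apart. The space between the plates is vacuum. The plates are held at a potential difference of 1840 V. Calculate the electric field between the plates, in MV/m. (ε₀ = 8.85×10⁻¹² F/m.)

E = V/d = 1840 / 2.47×10⁻⁴ = 7.45×10⁶ V/m.

7.45 MV/m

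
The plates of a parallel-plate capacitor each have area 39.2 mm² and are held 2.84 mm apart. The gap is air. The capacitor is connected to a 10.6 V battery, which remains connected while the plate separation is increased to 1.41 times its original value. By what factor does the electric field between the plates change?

Battery connected ⇒ V is held fixed.
E = V/d, so E₂/E₁ = d₁/d₂ = 0.709.

E₂/E₁ ≈ 0.709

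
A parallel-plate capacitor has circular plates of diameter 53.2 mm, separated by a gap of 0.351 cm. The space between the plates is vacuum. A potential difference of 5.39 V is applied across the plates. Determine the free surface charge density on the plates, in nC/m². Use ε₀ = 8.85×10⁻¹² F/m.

σ ≈ 13.6 nC/m²

A = π(53.2/2 mm)² = 2.22×10⁻³ m².
C = ε₀A/d = 8.85×10⁻¹² × 2.22×10⁻³ / 3.51×10⁻³ = 5.60×10⁻¹² F.
σ = Q/A = CV/A = 5.60×10⁻¹² × 5.39 / 2.22×10⁻³ = 1.36×10⁻⁸ C/m².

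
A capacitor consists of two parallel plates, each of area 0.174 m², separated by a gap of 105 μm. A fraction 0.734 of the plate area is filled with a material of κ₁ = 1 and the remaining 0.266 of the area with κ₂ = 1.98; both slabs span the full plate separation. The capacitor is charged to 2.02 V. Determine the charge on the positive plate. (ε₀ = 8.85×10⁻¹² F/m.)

Side-by-side slabs ⇒ two capacitors in parallel, each spanning the full gap.
C₁ = κ₁ε₀A₁/d = 1.00 × 8.85×10⁻¹² × 0.128 / 1.05×10⁻⁴ = 1.08×10⁻⁸ F.
C₂ = κ₂ε₀A₂/d = 1.98 × 8.85×10⁻¹² × 4.63×10⁻² / 1.05×10⁻⁴ = 7.72×10⁻⁹ F.
C = C₁ + C₂ = 1.85×10⁻⁸ F.
Q = CV = 1.85×10⁻⁸ × 2.02 = 3.73×10⁻⁸ C.

37.3 nC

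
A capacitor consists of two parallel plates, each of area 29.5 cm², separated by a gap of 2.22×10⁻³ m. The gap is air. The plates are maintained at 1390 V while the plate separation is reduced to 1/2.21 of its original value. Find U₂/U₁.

Battery connected ⇒ V is held fixed.
C₂ = 2.21 C₁ and U = ½CV², so U₂/U₁ = C₂/C₁ = 2.21.

2.21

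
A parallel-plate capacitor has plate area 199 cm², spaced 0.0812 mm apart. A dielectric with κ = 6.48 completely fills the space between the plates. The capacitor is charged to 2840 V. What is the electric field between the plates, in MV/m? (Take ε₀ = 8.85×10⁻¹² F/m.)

E = V/d = 2840 / 8.12×10⁻⁵ = 3.50×10⁷ V/m.

35.0 MV/m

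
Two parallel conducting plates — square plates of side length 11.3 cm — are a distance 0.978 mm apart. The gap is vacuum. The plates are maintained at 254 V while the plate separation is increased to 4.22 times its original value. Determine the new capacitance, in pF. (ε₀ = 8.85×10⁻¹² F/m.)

27.4 pF

A = (11.3 cm)² = 1.28×10⁻² m².
Initially C₁ = ε₀A/d = 8.85×10⁻¹² × 1.28×10⁻² / 9.78×10⁻⁴ = 1.16×10⁻¹⁰ F.
C = ε₀A/d scales as 1/d, so C₂/C₁ = d₁/d₂ = 1/4.22 = 0.237.
C₂ = 0.237 × 1.16×10⁻¹⁰ = 2.74×10⁻¹¹ F.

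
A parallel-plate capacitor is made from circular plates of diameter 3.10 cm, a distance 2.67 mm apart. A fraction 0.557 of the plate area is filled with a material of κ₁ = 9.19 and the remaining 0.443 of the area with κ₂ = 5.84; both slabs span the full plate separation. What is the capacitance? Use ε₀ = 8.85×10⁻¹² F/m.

19.3 pF

A = π(3.10/2 cm)² = 7.55×10⁻⁴ m².
Side-by-side slabs ⇒ two capacitors in parallel, each spanning the full gap.
C₁ = κ₁ε₀A₁/d = 9.19 × 8.85×10⁻¹² × 4.20×10⁻⁴ / 2.67×10⁻³ = 1.28×10⁻¹¹ F.
C₂ = κ₂ε₀A₂/d = 5.84 × 8.85×10⁻¹² × 3.34×10⁻⁴ / 2.67×10⁻³ = 6.47×10⁻¹² F.
C = C₁ + C₂ = 1.93×10⁻¹¹ F.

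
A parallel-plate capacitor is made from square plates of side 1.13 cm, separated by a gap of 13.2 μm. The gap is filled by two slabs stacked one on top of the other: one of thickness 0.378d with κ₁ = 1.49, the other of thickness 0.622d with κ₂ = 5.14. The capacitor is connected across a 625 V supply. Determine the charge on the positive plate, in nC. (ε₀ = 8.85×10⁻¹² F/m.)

Q ≈ 143 nC

A = (1.13 cm)² = 1.28×10⁻⁴ m².
Stacked slabs ⇒ two capacitors in series, each with the full plate area.
C₁ = κ₁ε₀A/d₁ = 1.49 × 8.85×10⁻¹² × 1.28×10⁻⁴ / 4.99×10⁻⁶ = 3.37×10⁻¹⁰ F.
C₂ = κ₂ε₀A/d₂ = 5.14 × 8.85×10⁻¹² × 1.28×10⁻⁴ / 8.21×10⁻⁶ = 7.07×10⁻¹⁰ F.
C = (1/C₁ + 1/C₂)⁻¹ = 2.28×10⁻¹⁰ F.
Q = CV = 2.28×10⁻¹⁰ × 625 = 1.43×10⁻⁷ C.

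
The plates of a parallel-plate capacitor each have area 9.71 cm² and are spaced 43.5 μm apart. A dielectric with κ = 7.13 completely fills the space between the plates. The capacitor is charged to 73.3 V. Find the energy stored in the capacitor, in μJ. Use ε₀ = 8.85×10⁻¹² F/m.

A = 9.71 cm² = 9.71×10⁻⁴ m².
C = κε₀A/d = 7.13 × 8.85×10⁻¹² × 9.71×10⁻⁴ / 4.35×10⁻⁵ = 1.41×10⁻⁹ F.
U = ½CV² = ½ × 1.41×10⁻⁹ × (73.3)² = 3.78×10⁻⁶ J.

U ≈ 3.78 μJ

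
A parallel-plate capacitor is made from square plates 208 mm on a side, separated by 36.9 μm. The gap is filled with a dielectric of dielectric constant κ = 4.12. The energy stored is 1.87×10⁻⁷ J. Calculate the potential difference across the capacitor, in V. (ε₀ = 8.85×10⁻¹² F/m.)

2.96 V

A = (208 mm)² = 4.33×10⁻² m².
C = κε₀A/d = 4.12 × 8.85×10⁻¹² × 4.33×10⁻² / 3.69×10⁻⁵ = 4.28×10⁻⁸ F.
V = √(2U/C) = √(2 × 1.87×10⁻⁷ / 4.28×10⁻⁸) = 2.96 V.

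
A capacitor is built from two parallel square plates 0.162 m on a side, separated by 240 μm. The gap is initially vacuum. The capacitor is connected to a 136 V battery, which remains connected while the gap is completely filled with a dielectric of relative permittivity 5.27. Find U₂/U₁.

Battery connected ⇒ V is held fixed.
C₂ = 5.27 C₁ and U = ½CV², so U₂/U₁ = C₂/C₁ = 5.27.

U₂/U₁ ≈ 5.27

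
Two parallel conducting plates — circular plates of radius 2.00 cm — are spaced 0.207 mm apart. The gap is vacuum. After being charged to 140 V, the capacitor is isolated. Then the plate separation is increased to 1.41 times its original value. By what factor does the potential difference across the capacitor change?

Isolated ⇒ Q is held fixed.
C₂ = 0.709 C₁ and V = Q/C, so V₂/V₁ = C₁/C₂ = 1.41.

V₂/V₁ ≈ 1.41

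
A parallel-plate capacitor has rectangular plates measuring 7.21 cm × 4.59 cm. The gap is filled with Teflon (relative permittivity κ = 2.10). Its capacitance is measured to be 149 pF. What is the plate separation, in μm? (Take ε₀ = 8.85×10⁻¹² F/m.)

A = 7.21 × 4.59 cm² = 3.31×10⁻³ m².
d = κε₀A/C = 2.10 × 8.85×10⁻¹² × 3.31×10⁻³ / 1.49×10⁻¹⁰ = 4.13×10⁻⁴ m.

d ≈ 413 μm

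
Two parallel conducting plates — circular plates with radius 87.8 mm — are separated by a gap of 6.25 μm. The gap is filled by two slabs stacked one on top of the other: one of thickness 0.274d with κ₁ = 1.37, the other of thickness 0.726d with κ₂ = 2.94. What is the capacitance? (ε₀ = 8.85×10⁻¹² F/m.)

76.7 nF

A = π(87.8 mm)² = 2.42×10⁻² m².
Stacked slabs ⇒ two capacitors in series, each with the full plate area.
C₁ = κ₁ε₀A/d₁ = 1.37 × 8.85×10⁻¹² × 2.42×10⁻² / 1.71×10⁻⁶ = 1.71×10⁻⁷ F.
C₂ = κ₂ε₀A/d₂ = 2.94 × 8.85×10⁻¹² × 2.42×10⁻² / 4.54×10⁻⁶ = 1.39×10⁻⁷ F.
C = (1/C₁ + 1/C₂)⁻¹ = 7.67×10⁻⁸ F.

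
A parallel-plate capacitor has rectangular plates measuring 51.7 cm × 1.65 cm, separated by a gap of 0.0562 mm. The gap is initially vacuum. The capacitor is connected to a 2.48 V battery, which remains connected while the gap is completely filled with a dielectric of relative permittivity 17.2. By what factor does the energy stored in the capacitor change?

Battery connected ⇒ V is held fixed.
C₂ = 17.2 C₁ and U = ½CV², so U₂/U₁ = C₂/C₁ = 17.2.

17.2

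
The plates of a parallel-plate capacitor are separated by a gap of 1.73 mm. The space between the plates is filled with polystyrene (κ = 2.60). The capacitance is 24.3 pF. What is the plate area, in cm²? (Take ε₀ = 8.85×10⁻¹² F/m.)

18.3 cm²

A = Cd/(κε₀) = 2.43×10⁻¹¹ × 1.73×10⁻³ / (2.60 × 8.85×10⁻¹²) = 1.83×10⁻³ m².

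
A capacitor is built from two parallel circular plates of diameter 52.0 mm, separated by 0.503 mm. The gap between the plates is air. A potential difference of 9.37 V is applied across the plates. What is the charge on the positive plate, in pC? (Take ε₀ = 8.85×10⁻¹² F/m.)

A = π(52.0/2 mm)² = 2.12×10⁻³ m².
C = ε₀A/d = 8.85×10⁻¹² × 2.12×10⁻³ / 5.03×10⁻⁴ = 3.74×10⁻¹¹ F.
Q = CV = 3.74×10⁻¹¹ × 9.37 = 3.50×10⁻¹⁰ C.

Q ≈ 350 pC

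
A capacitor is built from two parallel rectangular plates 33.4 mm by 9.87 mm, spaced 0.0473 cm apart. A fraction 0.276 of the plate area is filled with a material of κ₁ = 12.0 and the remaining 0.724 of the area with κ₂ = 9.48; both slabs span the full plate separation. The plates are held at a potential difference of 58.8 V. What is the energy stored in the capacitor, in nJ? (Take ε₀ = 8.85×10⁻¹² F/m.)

108 nJ

A = 33.4 × 9.87 mm² = 3.30×10⁻⁴ m².
Side-by-side slabs ⇒ two capacitors in parallel, each spanning the full gap.
C₁ = κ₁ε₀A₁/d = 12.0 × 8.85×10⁻¹² × 9.10×10⁻⁵ / 4.73×10⁻⁴ = 2.04×10⁻¹¹ F.
C₂ = κ₂ε₀A₂/d = 9.48 × 8.85×10⁻¹² × 2.39×10⁻⁴ / 4.73×10⁻⁴ = 4.23×10⁻¹¹ F.
C = C₁ + C₂ = 6.28×10⁻¹¹ F.
U = ½CV² = ½ × 6.28×10⁻¹¹ × (58.8)² = 1.08×10⁻⁷ J.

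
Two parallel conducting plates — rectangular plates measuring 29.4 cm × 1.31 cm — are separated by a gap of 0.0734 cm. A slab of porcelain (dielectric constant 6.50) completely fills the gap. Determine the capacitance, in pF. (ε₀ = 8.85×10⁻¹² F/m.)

A = 29.4 × 1.31 cm² = 3.85×10⁻³ m².
C = κε₀A/d = 6.50 × 8.85×10⁻¹² × 3.85×10⁻³ / 7.34×10⁻⁴ = 3.02×10⁻¹⁰ F.

C ≈ 302 pF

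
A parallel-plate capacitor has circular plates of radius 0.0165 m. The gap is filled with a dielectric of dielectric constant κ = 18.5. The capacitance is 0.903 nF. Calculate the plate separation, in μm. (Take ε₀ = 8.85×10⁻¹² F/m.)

155 μm

A = π(0.0165 m)² = 8.55×10⁻⁴ m².
d = κε₀A/C = 18.5 × 8.85×10⁻¹² × 8.55×10⁻⁴ / 9.03×10⁻¹⁰ = 1.55×10⁻⁴ m.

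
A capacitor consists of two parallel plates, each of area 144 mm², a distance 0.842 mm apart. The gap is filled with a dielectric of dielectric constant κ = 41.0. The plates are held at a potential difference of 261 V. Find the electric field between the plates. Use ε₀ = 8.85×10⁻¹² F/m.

E ≈ 310 kV/m

E = V/d = 261 / 8.42×10⁻⁴ = 3.10×10⁵ V/m.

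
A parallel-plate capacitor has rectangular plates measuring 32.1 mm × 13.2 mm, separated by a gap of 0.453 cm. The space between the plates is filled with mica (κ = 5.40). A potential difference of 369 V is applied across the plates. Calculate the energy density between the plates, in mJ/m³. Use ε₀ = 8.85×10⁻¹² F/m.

E = V/d = 369 / 4.53×10⁻³ = 8.15×10⁴ V/m.
u = ½κε₀E² = ½ × 5.40 × 8.85×10⁻¹² × (8.15×10⁴)² = 0.159 J/m³.

u ≈ 159 mJ/m³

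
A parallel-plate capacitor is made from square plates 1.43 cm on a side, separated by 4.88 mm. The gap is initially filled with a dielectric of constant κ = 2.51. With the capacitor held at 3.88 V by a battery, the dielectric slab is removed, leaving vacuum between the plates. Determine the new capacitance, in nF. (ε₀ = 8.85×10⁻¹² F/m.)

A = (1.43 cm)² = 2.04×10⁻⁴ m².
Initially C₁ = κε₀A/d = 2.51 × 8.85×10⁻¹² × 2.04×10⁻⁴ / 4.88×10⁻³ = 9.31×10⁻¹³ F.
C = κε₀A/d scales with κ, so C₂/C₁ = 1/κ = 1/2.51 = 0.398.
C₂ = 0.398 × 9.31×10⁻¹³ = 3.71×10⁻¹³ F.

C ≈ 3.71×10⁻⁴ nF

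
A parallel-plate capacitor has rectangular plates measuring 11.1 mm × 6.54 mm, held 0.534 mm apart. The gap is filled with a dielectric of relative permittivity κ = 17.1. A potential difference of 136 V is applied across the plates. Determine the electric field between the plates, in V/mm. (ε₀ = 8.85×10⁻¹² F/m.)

255 V/mm

E = V/d = 136 / 5.34×10⁻⁴ = 2.55×10⁵ V/m.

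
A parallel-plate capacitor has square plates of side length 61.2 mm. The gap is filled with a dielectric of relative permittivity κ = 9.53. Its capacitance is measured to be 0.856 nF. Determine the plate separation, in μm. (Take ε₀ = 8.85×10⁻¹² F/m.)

A = (61.2 mm)² = 3.75×10⁻³ m².
d = κε₀A/C = 9.53 × 8.85×10⁻¹² × 3.75×10⁻³ / 8.56×10⁻¹⁰ = 3.69×10⁻⁴ m.

d ≈ 369 μm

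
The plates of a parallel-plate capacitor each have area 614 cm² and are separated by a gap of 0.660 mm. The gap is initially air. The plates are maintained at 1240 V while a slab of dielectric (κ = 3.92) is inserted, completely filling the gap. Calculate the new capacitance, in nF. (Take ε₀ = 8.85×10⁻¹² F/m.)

3.23 nF

A = 614 cm² = 6.14×10⁻² m².
Initially C₁ = ε₀A/d = 8.85×10⁻¹² × 6.14×10⁻² / 6.60×10⁻⁴ = 8.23×10⁻¹⁰ F.
C = κε₀A/d scales with κ, so C₂/C₁ = κ = 3.92.
C₂ = 3.92 × 8.23×10⁻¹⁰ = 3.23×10⁻⁹ F.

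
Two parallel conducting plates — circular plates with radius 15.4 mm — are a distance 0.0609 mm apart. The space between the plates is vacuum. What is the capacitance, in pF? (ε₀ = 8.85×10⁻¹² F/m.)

C ≈ 108 pF

A = π(15.4 mm)² = 7.45×10⁻⁴ m².
C = ε₀A/d = 8.85×10⁻¹² × 7.45×10⁻⁴ / 6.09×10⁻⁵ = 1.08×10⁻¹⁰ F.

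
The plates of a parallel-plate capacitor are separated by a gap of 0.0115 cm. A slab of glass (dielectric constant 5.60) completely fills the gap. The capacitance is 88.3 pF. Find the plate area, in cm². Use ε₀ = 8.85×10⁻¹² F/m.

A ≈ 2.05 cm²

A = Cd/(κε₀) = 8.83×10⁻¹¹ × 1.15×10⁻⁴ / (5.60 × 8.85×10⁻¹²) = 2.05×10⁻⁴ m².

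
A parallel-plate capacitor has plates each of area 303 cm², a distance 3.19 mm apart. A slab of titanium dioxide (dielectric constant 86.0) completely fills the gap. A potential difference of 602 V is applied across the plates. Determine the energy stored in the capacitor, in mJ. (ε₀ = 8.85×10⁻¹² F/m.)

U ≈ 1.31 mJ

A = 303 cm² = 3.03×10⁻² m².
C = κε₀A/d = 86.0 × 8.85×10⁻¹² × 3.03×10⁻² / 3.19×10⁻³ = 7.23×10⁻⁹ F.
U = ½CV² = ½ × 7.23×10⁻⁹ × (602)² = 1.31×10⁻³ J.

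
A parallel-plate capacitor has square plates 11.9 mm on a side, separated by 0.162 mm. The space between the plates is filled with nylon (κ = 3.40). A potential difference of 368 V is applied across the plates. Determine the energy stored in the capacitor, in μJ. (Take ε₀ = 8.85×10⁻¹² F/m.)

A = (11.9 mm)² = 1.42×10⁻⁴ m².
C = κε₀A/d = 3.40 × 8.85×10⁻¹² × 1.42×10⁻⁴ / 1.62×10⁻⁴ = 2.63×10⁻¹¹ F.
U = ½CV² = ½ × 2.63×10⁻¹¹ × (368)² = 1.78×10⁻⁶ J.

U ≈ 1.78 μJ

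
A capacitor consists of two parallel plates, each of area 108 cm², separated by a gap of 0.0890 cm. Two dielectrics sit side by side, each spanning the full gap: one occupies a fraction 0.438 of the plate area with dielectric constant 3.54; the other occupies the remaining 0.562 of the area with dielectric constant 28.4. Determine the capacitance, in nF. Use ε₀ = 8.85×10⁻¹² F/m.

C ≈ 1.88 nF

A = 108 cm² = 1.08×10⁻² m².
Side-by-side slabs ⇒ two capacitors in parallel, each spanning the full gap.
C₁ = κ₁ε₀A₁/d = 3.54 × 8.85×10⁻¹² × 4.73×10⁻³ / 8.90×10⁻⁴ = 1.67×10⁻¹⁰ F.
C₂ = κ₂ε₀A₂/d = 28.4 × 8.85×10⁻¹² × 6.07×10⁻³ / 8.90×10⁻⁴ = 1.71×10⁻⁹ F.
C = C₁ + C₂ = 1.88×10⁻⁹ F.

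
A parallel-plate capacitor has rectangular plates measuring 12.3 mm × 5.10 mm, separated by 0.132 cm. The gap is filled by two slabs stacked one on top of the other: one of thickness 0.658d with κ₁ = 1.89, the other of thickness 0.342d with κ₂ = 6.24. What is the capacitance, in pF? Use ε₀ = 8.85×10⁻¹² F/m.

C ≈ 1.04 pF

A = 12.3 × 5.10 mm² = 6.27×10⁻⁵ m².
Stacked slabs ⇒ two capacitors in series, each with the full plate area.
C₁ = κ₁ε₀A/d₁ = 1.89 × 8.85×10⁻¹² × 6.27×10⁻⁵ / 8.69×10⁻⁴ = 1.21×10⁻¹² F.
C₂ = κ₂ε₀A/d₂ = 6.24 × 8.85×10⁻¹² × 6.27×10⁻⁵ / 4.51×10⁻⁴ = 7.67×10⁻¹² F.
C = (1/C₁ + 1/C₂)⁻¹ = 1.04×10⁻¹² F.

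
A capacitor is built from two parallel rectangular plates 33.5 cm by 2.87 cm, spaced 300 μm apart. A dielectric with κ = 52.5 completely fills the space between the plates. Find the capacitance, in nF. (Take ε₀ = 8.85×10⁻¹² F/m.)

C ≈ 14.9 nF

A = 33.5 × 2.87 cm² = 9.61×10⁻³ m².
C = κε₀A/d = 52.5 × 8.85×10⁻¹² × 9.61×10⁻³ / 3.00×10⁻⁴ = 1.49×10⁻⁸ F.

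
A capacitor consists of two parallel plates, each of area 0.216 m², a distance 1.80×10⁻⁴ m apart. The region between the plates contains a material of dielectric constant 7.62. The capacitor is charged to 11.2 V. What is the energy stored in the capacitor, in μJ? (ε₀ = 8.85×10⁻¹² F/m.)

C = κε₀A/d = 7.62 × 8.85×10⁻¹² × 0.216 / 1.80×10⁻⁴ = 8.09×10⁻⁸ F.
U = ½CV² = ½ × 8.09×10⁻⁸ × (11.2)² = 5.08×10⁻⁶ J.

5.08 μJ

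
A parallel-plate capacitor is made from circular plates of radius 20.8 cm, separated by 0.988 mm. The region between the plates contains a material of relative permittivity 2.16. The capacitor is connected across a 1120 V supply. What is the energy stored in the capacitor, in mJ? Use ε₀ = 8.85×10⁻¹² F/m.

A = π(20.8 cm)² = 0.136 m².
C = κε₀A/d = 2.16 × 8.85×10⁻¹² × 0.136 / 9.88×10⁻⁴ = 2.63×10⁻⁹ F.
U = ½CV² = ½ × 2.63×10⁻⁹ × (1120)² = 1.65×10⁻³ J.

U ≈ 1.65 mJ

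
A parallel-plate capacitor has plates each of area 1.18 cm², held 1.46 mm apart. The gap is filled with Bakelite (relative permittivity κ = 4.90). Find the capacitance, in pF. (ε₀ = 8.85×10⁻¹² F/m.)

C ≈ 3.50 pF

A = 1.18 cm² = 1.18×10⁻⁴ m².
C = κε₀A/d = 4.90 × 8.85×10⁻¹² × 1.18×10⁻⁴ / 1.46×10⁻³ = 3.50×10⁻¹² F.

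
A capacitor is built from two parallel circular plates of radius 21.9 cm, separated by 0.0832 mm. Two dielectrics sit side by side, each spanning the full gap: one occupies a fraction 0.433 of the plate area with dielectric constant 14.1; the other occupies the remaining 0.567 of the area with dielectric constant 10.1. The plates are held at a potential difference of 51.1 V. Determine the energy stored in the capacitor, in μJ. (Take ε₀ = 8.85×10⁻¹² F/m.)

A = π(21.9 cm)² = 0.151 m².
Side-by-side slabs ⇒ two capacitors in parallel, each spanning the full gap.
C₁ = κ₁ε₀A₁/d = 14.1 × 8.85×10⁻¹² × 6.52×10⁻² / 8.32×10⁻⁵ = 9.79×10⁻⁸ F.
C₂ = κ₂ε₀A₂/d = 10.1 × 8.85×10⁻¹² × 8.54×10⁻² / 8.32×10⁻⁵ = 9.18×10⁻⁸ F.
C = C₁ + C₂ = 1.90×10⁻⁷ F.
U = ½CV² = ½ × 1.90×10⁻⁷ × (51.1)² = 2.48×10⁻⁴ J.

U ≈ 248 μJ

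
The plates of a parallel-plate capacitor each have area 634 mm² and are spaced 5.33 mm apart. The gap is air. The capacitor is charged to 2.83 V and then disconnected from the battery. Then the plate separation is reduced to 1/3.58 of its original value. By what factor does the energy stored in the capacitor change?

Isolated ⇒ Q is held fixed.
C₂ = 3.58 C₁ and U = Q²/(2C), so U₂/U₁ = C₁/C₂ = 0.279.

0.279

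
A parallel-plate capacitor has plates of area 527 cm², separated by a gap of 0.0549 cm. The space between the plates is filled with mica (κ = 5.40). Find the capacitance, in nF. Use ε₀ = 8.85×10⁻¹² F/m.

A = 527 cm² = 5.27×10⁻² m².
C = κε₀A/d = 5.40 × 8.85×10⁻¹² × 5.27×10⁻² / 5.49×10⁻⁴ = 4.59×10⁻⁹ F.

C ≈ 4.59 nF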